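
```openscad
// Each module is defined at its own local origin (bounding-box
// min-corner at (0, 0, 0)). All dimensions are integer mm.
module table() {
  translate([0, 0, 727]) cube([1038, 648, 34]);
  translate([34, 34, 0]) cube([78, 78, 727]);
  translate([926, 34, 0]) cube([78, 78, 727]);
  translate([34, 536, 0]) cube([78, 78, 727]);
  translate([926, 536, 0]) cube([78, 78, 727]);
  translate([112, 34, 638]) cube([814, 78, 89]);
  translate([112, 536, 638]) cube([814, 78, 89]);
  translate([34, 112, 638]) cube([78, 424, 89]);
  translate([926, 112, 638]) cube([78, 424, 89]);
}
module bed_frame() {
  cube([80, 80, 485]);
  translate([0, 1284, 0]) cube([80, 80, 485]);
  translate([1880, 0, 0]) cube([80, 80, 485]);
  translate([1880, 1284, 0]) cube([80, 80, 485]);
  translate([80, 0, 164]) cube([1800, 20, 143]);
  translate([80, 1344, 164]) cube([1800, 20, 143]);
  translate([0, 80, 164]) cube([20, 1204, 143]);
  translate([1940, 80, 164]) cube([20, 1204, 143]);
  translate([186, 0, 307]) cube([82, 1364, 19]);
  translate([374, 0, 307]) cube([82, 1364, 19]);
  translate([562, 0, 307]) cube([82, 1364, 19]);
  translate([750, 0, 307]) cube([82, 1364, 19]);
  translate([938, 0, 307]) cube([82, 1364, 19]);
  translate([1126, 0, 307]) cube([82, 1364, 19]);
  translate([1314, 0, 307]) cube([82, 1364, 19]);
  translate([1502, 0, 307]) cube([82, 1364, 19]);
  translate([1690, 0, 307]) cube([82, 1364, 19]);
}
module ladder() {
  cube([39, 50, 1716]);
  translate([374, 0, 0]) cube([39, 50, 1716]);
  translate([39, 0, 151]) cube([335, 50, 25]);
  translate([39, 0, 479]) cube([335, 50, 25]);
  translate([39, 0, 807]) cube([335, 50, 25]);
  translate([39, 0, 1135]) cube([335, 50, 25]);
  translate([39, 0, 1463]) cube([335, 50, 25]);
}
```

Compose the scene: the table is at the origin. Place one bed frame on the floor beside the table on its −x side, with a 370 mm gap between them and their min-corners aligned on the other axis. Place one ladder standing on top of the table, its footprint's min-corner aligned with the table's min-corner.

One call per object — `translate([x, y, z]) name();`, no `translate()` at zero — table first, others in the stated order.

table();
translate([-2330, 0, 0]) bed_frame();
translate([0, 0, 761]) ladder();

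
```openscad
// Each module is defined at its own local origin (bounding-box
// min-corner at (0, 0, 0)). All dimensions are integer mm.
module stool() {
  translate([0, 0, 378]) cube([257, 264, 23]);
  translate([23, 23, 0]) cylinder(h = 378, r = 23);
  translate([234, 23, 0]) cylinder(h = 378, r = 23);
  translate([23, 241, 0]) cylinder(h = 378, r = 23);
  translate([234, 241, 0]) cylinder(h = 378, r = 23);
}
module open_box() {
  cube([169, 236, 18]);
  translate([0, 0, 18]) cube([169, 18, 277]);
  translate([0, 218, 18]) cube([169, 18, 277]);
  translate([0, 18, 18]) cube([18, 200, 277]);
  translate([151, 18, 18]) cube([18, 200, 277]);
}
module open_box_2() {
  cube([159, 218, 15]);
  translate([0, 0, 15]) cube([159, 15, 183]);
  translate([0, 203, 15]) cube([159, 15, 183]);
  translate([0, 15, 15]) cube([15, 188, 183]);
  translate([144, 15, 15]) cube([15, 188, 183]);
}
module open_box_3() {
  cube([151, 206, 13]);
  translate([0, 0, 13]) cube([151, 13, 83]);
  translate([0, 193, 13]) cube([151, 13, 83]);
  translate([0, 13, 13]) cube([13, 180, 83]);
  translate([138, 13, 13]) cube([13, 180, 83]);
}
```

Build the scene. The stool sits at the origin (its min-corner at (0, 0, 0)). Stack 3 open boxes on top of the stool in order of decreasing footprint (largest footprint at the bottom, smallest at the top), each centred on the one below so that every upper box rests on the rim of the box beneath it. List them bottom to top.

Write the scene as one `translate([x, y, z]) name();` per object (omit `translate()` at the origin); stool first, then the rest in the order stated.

stool();
translate([44, 14, 401]) open_box();
translate([49, 23, 696]) open_box_2();
translate([53, 29, 894]) open_box_3();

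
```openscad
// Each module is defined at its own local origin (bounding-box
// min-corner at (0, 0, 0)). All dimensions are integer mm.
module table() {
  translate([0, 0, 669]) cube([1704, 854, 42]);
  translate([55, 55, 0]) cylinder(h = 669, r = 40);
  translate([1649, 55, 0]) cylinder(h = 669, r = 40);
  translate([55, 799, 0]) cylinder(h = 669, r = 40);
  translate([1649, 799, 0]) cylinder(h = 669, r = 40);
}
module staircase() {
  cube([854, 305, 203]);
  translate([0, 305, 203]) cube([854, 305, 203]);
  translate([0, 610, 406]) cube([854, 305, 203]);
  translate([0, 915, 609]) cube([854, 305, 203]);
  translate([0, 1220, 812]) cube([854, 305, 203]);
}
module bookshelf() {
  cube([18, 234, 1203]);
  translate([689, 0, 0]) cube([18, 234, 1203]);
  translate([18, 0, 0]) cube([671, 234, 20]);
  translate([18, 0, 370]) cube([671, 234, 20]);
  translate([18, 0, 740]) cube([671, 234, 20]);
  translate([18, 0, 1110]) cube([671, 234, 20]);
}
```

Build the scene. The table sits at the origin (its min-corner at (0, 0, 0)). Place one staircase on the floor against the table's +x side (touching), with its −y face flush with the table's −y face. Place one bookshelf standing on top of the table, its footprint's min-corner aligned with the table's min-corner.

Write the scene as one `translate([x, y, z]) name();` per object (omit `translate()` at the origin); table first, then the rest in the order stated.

table();
translate([1704, 0, 0]) staircase();
translate([0, 0, 711]) bookshelf();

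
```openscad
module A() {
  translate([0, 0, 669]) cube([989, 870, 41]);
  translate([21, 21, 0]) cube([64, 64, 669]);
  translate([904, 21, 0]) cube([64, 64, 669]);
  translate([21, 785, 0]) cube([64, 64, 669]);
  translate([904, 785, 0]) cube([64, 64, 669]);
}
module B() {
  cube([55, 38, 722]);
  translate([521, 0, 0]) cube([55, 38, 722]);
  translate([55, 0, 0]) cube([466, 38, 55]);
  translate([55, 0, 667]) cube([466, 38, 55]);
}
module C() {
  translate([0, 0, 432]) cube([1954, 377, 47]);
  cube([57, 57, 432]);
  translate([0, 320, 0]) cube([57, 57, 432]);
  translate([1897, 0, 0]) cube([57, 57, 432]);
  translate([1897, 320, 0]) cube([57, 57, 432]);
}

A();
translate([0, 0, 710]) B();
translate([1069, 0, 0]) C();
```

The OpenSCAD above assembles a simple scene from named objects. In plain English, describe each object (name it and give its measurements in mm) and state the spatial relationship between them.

A is a rectangular dining table. The top is 989×870×41 mm with its upper surface at z = 710 mm. It stands on four 64×64 mm square legs, each inset 21 mm from the nearest pair of top edges, running from the floor to the underside of the top.

B is a rectangular picture frame lying in the x–z plane (depth along y). The opening is 466 mm wide (x) by 612 mm tall (z), surrounded by a border 55 mm wide on all four sides. The frame is 38 mm deep and is made of two full-height vertical stiles with two horizontal rails fitted between them.

C is a long wooden bench with a 1954 mm (x) × 377 mm (y) seat, 47 mm thick, its top surface 479 mm above the floor. Four 57 mm square legs at the seat corners, flush with the edges, run from z = 0 to the seat underside.

The picture frame is on top of the table. The bench is on the floor beside the table on its +x side.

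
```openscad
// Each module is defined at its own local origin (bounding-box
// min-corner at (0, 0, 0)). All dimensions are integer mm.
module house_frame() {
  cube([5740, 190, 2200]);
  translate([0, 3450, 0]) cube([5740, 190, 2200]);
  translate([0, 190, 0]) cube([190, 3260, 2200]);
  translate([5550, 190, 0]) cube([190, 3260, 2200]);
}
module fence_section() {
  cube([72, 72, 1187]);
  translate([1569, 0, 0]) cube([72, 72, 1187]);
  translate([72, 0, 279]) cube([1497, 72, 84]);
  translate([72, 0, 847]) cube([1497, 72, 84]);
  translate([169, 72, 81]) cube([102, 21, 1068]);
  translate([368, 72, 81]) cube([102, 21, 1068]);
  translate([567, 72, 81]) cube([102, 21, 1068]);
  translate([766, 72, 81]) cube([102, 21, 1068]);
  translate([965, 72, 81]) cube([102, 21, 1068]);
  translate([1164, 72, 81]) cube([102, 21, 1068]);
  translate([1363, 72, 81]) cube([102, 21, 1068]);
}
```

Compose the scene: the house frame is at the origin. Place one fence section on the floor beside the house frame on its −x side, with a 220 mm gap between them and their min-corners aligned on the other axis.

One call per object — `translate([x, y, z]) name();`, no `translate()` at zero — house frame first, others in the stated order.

house_frame();
translate([-1861, 0, 0]) fence_section();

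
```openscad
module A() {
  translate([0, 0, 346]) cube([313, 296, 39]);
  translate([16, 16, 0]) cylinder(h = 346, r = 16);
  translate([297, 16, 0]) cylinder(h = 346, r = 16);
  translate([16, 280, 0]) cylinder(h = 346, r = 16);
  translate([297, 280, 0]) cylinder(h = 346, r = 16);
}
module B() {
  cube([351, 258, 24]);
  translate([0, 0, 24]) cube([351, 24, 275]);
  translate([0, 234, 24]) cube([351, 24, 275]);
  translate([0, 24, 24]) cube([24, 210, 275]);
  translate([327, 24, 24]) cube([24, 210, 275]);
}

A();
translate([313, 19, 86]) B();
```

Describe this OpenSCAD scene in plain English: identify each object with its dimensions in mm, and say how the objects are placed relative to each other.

A is a four-legged stool. The seat is 313×296 mm, 39 mm thick, top at z = 385 mm. It stands on four round legs, each 32 mm in diameter, from z = 0 to the seat underside, each leg's axis is inset half a diameter from the nearest pair of seat edges (so the leg's bounding box is flush with the corner).

B is an open storage box with external size 351×258×299 mm and wall thickness 24 mm (the base is also 24 mm thick). The base covers the whole footprint; the four walls stand on the base, with the y-facing walls full-width and the x-facing walls fitting between their inner faces.

The open box is beside the stool with their tops flush at z = 385.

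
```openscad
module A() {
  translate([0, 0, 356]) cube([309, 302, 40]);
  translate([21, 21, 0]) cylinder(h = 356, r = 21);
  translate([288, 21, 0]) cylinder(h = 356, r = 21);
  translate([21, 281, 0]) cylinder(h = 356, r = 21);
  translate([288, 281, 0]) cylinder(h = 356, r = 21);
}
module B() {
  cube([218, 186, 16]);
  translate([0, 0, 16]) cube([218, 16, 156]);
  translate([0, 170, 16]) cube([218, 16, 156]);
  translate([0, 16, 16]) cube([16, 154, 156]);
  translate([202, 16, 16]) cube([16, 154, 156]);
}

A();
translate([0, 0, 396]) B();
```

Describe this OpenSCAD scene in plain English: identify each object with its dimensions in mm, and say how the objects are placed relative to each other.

A is a four-legged stool. The seat is 309×302 mm, 40 mm thick, top at z = 396 mm. It stands on four round legs, each 42 mm in diameter, from z = 0 to the seat underside, each leg's axis is inset half a diameter from the nearest pair of seat edges (so the leg's bounding box is flush with the corner).

B is an open-topped rectangular box: outside dimensions 218×186×172 mm, with a uniform wall and base thickness of 16 mm. The base is a full 218×186 slab on the floor; four walls sit on top of the base. The front and back walls (the −y and +y sides) span the full width; the two side walls fit between them.

The open box is on top of the stool.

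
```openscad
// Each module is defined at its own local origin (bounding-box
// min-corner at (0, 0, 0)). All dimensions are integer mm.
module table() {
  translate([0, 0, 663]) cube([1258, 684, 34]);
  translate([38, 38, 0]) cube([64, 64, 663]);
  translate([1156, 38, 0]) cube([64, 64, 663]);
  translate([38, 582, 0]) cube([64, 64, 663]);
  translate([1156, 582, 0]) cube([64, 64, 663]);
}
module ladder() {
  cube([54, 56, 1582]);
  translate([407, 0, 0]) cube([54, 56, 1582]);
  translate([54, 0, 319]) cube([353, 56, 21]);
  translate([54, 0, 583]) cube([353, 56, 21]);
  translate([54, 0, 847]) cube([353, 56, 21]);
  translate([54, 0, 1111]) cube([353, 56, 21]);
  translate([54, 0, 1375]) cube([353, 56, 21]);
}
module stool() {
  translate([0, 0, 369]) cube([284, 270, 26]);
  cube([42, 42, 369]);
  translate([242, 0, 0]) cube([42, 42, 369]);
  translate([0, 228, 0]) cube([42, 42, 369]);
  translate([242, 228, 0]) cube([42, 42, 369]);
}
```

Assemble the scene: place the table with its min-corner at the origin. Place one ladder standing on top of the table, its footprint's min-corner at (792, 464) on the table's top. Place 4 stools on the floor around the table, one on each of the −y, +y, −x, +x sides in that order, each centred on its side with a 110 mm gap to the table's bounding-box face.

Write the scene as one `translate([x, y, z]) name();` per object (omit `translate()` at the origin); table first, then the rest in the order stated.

table();
translate([792, 464, 697]) ladder();
translate([487, -380, 0]) stool();
translate([487, 794, 0]) stool();
translate([-394, 207, 0]) stool();
translate([1368, 207, 0]) stool();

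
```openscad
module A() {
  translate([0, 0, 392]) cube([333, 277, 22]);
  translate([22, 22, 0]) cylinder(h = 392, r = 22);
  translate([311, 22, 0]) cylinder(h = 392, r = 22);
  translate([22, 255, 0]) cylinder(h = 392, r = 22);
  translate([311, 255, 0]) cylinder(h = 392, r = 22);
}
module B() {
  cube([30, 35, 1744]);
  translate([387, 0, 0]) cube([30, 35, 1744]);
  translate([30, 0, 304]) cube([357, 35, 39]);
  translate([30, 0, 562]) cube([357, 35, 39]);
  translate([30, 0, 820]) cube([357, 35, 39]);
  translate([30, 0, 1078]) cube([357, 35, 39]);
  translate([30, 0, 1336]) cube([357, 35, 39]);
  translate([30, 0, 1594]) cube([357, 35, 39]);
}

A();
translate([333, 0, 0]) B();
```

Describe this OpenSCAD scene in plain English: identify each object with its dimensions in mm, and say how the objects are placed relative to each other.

A is a simple wooden stool: a rectangular seat 333 mm (x) by 277 mm (y), 22 mm thick, top face at z = 414 mm, on four round legs, each 44 mm in diameter. The legs rest on z = 0, each leg's axis is inset half a diameter from the nearest pair of seat edges (so the leg's bounding box is flush with the corner).

B is a straight ladder. Two 30×35 mm vertical rails, 1744 mm tall, stand 417 mm apart (outside-to-outside) with their front faces coplanar on the −y side. 6 rungs, each 35 mm deep and 39 mm tall, span between the inner faces of the rails, front faces flush with the rails. The lowest rung's underside is at z = 304 mm and rungs are spaced 258 mm apart (underside to underside).

The ladder is against the stool's +x side, with their −y faces flush.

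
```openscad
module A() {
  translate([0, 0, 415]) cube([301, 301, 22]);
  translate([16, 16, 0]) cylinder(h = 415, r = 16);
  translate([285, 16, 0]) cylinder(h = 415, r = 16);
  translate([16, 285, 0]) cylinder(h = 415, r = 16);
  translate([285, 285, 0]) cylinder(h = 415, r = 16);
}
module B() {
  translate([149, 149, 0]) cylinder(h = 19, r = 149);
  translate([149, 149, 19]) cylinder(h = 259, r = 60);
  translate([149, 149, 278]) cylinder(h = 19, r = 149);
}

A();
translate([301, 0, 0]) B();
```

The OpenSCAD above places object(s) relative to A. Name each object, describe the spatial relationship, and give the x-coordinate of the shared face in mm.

A is a stool. B is a spool. The spool is against the stool's +x side, with their −y faces flush. The x-coordinate of the shared face is 301 mm.

The stool's +x face and the spool's −x face are both at x = 301 mm.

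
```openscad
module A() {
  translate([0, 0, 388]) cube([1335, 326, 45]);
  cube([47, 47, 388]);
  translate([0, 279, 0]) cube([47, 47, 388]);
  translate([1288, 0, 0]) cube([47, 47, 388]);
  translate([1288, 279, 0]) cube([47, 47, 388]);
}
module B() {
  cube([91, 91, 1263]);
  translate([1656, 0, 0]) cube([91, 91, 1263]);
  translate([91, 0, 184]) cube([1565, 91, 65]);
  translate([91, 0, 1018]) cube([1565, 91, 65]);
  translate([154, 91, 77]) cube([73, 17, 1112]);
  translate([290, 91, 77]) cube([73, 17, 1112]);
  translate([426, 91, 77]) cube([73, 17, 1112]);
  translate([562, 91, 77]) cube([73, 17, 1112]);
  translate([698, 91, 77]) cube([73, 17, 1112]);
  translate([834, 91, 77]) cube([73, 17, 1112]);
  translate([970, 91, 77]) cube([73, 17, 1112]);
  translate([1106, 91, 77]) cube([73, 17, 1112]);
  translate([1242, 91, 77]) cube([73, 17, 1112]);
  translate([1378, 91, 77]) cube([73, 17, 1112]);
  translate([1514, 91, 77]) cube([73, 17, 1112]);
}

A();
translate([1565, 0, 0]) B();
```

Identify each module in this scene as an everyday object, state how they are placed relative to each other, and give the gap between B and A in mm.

The fence section's nearest face is 230 mm from the bench's +x face.

A is a bench. B is a fence section. The fence section is on the floor beside the bench on its +x side. The gap between the fence section and the bench is 230 mm.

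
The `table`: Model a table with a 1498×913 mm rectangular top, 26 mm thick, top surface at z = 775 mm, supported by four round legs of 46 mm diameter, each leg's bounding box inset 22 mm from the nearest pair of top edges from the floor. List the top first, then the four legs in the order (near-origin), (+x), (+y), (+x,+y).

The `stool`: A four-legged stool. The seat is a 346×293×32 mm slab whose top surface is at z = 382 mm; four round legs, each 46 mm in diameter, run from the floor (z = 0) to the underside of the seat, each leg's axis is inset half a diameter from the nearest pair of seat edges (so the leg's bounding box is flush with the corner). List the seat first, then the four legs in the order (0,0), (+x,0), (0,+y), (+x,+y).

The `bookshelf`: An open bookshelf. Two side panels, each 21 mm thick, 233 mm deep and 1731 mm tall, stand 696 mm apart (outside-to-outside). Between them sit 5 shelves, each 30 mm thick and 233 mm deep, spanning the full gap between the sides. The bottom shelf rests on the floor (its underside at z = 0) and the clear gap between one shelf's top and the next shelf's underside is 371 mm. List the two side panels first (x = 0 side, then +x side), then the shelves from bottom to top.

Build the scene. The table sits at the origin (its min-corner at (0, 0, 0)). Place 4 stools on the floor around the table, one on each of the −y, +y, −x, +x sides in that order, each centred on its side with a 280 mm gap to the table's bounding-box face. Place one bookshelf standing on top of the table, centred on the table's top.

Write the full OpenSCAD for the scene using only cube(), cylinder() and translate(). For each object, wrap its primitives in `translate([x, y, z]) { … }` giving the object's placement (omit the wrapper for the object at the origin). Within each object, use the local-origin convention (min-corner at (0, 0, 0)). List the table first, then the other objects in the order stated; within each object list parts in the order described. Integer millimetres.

translate([0, 0, 749]) cube([1498, 913, 26]);
translate([45, 45, 0]) cylinder(h = 749, r = 23);
translate([1453, 45, 0]) cylinder(h = 749, r = 23);
translate([45, 868, 0]) cylinder(h = 749, r = 23);
translate([1453, 868, 0]) cylinder(h = 749, r = 23);
translate([576, -573, 0]) {
  translate([0, 0, 350]) cube([346, 293, 32]);
  translate([23, 23, 0]) cylinder(h = 350, r = 23);
  translate([323, 23, 0]) cylinder(h = 350, r = 23);
  translate([23, 270, 0]) cylinder(h = 350, r = 23);
  translate([323, 270, 0]) cylinder(h = 350, r = 23);
}
translate([576, 1193, 0]) {
  translate([0, 0, 350]) cube([346, 293, 32]);
  translate([23, 23, 0]) cylinder(h = 350, r = 23);
  translate([323, 23, 0]) cylinder(h = 350, r = 23);
  translate([23, 270, 0]) cylinder(h = 350, r = 23);
  translate([323, 270, 0]) cylinder(h = 350, r = 23);
}
translate([-626, 310, 0]) {
  translate([0, 0, 350]) cube([346, 293, 32]);
  translate([23, 23, 0]) cylinder(h = 350, r = 23);
  translate([323, 23, 0]) cylinder(h = 350, r = 23);
  translate([23, 270, 0]) cylinder(h = 350, r = 23);
  translate([323, 270, 0]) cylinder(h = 350, r = 23);
}
translate([1778, 310, 0]) {
  translate([0, 0, 350]) cube([346, 293, 32]);
  translate([23, 23, 0]) cylinder(h = 350, r = 23);
  translate([323, 23, 0]) cylinder(h = 350, r = 23);
  translate([23, 270, 0]) cylinder(h = 350, r = 23);
  translate([323, 270, 0]) cylinder(h = 350, r = 23);
}
translate([401, 340, 775]) {
  cube([21, 233, 1731]);
  translate([675, 0, 0]) cube([21, 233, 1731]);
  translate([21, 0, 0]) cube([654, 233, 30]);
  translate([21, 0, 401]) cube([654, 233, 30]);
  translate([21, 0, 802]) cube([654, 233, 30]);
  translate([21, 0, 1203]) cube([654, 233, 30]);
  translate([21, 0, 1604]) cube([654, 233, 30]);
}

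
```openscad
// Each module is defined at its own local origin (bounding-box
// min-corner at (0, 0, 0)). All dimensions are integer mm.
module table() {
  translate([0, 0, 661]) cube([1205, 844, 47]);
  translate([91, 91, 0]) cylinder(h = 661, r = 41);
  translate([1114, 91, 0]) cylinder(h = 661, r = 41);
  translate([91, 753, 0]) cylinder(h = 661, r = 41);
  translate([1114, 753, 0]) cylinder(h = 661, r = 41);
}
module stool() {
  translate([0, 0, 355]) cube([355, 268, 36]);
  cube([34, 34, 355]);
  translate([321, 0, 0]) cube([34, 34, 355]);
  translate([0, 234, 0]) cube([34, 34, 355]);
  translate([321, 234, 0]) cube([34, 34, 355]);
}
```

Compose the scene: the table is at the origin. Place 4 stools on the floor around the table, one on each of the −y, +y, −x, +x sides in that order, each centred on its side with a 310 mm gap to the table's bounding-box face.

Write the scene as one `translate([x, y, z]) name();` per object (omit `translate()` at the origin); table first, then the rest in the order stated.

table();
translate([425, -578, 0]) stool();
translate([425, 1154, 0]) stool();
translate([-665, 288, 0]) stool();
translate([1515, 288, 0]) stool();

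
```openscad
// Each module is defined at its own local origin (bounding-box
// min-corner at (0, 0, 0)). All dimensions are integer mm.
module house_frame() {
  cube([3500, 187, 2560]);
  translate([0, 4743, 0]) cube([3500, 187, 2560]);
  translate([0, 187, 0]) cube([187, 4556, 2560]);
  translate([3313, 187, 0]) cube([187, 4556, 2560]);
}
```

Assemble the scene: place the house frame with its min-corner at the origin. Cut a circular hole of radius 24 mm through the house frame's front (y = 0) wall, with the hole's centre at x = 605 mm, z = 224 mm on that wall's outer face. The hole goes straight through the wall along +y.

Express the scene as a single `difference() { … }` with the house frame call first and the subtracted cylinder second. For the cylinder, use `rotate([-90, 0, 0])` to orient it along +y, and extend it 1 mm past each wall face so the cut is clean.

difference() {
  house_frame();
  translate([605, -1, 224]) rotate([-90, 0, 0]) cylinder(h = 189, r = 24);
}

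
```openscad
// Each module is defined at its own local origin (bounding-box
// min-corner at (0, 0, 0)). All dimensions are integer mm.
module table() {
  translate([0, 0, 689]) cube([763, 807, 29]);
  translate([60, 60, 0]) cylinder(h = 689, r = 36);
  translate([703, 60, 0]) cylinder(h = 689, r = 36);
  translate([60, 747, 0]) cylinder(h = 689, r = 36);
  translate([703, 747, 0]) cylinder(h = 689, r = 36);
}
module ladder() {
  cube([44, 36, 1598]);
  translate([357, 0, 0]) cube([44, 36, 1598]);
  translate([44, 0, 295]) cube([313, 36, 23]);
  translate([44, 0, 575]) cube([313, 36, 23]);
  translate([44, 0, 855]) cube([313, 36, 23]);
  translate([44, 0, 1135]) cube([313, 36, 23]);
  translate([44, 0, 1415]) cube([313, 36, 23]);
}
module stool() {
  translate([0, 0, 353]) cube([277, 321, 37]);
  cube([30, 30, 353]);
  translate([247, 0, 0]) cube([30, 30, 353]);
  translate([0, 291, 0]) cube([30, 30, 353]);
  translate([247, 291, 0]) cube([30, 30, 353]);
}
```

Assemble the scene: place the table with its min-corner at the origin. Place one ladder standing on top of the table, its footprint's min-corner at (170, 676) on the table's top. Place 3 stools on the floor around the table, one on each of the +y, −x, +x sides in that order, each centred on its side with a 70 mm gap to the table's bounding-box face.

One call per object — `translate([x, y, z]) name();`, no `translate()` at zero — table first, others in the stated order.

table();
translate([170, 676, 718]) ladder();
translate([243, 877, 0]) stool();
translate([-347, 243, 0]) stool();
translate([833, 243, 0]) stool();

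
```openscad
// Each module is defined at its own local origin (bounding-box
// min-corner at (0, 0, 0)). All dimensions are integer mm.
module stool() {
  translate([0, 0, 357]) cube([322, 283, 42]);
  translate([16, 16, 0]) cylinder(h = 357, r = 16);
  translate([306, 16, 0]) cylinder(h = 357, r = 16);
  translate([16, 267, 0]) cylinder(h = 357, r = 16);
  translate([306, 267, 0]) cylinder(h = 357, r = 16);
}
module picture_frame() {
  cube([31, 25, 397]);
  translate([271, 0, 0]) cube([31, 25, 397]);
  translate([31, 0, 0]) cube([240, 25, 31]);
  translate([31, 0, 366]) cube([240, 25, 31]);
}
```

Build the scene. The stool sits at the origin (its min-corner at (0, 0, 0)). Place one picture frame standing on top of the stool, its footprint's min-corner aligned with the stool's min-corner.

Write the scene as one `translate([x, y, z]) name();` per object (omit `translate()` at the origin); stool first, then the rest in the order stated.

stool();
translate([0, 0, 399]) picture_frame();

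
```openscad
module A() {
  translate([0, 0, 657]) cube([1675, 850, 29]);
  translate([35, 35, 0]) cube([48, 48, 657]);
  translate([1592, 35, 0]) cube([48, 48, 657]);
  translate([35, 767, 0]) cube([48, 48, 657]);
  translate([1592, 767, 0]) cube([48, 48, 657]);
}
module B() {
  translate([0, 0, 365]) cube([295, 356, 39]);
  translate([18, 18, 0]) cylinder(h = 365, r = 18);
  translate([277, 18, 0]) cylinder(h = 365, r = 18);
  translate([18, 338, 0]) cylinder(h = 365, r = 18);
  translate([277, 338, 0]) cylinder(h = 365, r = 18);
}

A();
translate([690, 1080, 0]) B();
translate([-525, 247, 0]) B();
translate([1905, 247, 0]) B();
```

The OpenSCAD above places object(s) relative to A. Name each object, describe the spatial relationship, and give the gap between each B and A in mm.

A is a table. B is a stool. Three stools sit around the table at the +y, −x, +x sides. The gap between each stool and the table is 230 mm.

Each stool's nearest face is 230 mm from the table's bounding box.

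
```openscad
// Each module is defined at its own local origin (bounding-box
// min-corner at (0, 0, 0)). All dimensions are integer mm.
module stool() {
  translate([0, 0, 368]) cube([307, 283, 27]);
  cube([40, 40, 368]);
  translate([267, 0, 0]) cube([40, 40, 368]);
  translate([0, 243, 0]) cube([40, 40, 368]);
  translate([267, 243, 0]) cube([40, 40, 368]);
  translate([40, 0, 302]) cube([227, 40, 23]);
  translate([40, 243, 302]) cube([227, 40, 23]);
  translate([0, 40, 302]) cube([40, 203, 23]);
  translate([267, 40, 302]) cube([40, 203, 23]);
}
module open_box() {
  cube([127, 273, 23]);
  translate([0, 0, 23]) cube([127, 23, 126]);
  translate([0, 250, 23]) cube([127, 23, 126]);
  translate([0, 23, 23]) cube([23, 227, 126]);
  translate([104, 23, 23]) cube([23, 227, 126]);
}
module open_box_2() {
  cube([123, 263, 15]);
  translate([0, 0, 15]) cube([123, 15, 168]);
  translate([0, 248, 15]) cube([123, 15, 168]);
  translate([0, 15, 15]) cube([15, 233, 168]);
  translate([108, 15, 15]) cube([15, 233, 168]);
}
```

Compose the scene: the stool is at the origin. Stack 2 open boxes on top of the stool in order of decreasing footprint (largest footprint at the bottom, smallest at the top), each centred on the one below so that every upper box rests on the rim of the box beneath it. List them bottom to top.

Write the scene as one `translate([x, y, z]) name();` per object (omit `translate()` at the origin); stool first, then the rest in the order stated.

stool();
translate([90, 5, 395]) open_box();
translate([92, 10, 544]) open_box_2();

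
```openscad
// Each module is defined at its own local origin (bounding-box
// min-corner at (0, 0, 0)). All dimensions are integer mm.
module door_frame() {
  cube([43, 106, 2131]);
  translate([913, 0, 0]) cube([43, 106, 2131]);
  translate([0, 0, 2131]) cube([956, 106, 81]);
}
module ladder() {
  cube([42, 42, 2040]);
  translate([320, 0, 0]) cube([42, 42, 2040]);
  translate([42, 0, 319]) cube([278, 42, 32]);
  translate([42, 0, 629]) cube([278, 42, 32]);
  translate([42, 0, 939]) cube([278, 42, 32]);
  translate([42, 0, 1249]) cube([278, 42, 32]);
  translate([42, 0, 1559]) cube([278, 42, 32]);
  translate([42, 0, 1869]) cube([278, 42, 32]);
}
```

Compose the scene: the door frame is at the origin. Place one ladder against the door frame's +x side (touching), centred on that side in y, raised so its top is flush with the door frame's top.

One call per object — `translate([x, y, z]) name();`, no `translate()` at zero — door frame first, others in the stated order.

door_frame();
translate([956, 32, 172]) ladder();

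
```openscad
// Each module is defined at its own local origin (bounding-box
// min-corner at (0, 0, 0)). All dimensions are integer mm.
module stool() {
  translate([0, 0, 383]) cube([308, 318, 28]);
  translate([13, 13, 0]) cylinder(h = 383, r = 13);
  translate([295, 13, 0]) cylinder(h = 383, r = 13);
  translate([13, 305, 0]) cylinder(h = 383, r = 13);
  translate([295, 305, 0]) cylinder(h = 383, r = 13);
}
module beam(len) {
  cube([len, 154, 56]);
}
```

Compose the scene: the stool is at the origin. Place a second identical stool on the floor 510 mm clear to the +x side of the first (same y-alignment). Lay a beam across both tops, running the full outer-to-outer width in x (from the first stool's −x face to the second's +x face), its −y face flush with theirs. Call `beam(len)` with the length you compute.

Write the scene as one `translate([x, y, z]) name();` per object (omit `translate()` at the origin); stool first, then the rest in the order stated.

stool();
translate([818, 0, 0]) stool();
translate([0, 0, 411]) beam(1126);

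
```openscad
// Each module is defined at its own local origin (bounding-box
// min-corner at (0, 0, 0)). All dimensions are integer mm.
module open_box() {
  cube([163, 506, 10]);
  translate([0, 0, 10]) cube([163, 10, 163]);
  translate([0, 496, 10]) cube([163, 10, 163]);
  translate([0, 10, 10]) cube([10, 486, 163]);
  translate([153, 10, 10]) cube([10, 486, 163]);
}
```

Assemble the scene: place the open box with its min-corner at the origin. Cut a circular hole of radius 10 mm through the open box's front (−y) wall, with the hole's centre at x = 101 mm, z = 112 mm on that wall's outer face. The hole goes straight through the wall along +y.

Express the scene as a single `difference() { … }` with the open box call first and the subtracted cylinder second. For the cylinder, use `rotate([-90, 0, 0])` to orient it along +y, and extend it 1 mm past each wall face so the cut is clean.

difference() {
  open_box();
  translate([101, -1, 112]) rotate([-90, 0, 0]) cylinder(h = 12, r = 10);
}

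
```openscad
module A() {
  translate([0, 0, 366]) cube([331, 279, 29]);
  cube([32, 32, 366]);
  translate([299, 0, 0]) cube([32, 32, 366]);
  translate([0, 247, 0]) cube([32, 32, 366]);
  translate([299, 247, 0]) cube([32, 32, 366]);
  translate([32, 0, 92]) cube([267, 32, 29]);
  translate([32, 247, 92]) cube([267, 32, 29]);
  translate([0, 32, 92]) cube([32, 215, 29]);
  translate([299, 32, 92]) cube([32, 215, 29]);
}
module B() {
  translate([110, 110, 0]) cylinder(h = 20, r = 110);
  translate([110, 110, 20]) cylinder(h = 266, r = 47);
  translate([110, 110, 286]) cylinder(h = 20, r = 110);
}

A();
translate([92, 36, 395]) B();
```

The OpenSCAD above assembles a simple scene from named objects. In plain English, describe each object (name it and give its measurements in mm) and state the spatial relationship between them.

A is a simple wooden stool: a rectangular seat 331 mm (x) by 279 mm (y), 29 mm thick, top face at z = 395 mm, on four square legs, each 32×32 mm in cross-section. The legs rest on z = 0, each flush with a corner of the seat. Four stretchers, 32 mm wide and 29 mm tall, connect adjacent legs with their undersides at z = 92 mm, each running between the inner faces of the legs it joins and aligned with the legs' outer faces on the other axis.

B is a spool: two coaxial disc flanges of radius 110 mm and thickness 20 mm, joined by a core cylinder of radius 47 mm and height 266 mm. The lower flange rests on z = 0 and the three cylinders share a vertical axis.

The spool is on top of the stool.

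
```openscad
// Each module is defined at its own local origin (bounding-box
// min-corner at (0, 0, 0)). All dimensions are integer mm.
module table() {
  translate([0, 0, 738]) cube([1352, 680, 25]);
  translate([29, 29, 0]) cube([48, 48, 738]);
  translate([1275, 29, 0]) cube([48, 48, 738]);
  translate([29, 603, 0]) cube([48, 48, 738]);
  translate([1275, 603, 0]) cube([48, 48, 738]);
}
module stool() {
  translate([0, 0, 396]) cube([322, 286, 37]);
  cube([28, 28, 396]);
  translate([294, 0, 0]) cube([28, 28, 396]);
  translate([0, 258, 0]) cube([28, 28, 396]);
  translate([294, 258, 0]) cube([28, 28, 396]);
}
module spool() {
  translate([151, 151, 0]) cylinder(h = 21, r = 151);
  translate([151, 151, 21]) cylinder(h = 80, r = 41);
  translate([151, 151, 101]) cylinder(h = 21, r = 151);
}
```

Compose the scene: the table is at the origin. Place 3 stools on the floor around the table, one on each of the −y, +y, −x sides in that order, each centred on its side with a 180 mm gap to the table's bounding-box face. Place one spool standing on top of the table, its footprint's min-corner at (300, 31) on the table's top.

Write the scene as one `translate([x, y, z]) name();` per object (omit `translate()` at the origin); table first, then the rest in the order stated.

table();
translate([515, -466, 0]) stool();
translate([515, 860, 0]) stool();
translate([-502, 197, 0]) stool();
translate([300, 31, 763]) spool();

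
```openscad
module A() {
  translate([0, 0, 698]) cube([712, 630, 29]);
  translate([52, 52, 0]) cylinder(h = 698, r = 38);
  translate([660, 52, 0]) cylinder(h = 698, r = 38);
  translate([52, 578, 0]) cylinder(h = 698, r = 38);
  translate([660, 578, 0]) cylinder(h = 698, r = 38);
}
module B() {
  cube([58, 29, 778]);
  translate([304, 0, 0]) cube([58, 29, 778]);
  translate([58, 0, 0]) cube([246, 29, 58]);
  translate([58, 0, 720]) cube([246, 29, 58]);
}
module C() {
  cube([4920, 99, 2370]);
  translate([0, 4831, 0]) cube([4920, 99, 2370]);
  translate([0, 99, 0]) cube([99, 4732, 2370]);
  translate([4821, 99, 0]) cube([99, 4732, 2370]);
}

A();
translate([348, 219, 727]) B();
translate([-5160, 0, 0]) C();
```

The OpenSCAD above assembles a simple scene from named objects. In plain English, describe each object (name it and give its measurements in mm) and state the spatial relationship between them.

A is a rectangular dining table. The top is 712×630×29 mm with its upper surface at z = 727 mm. It stands on four round legs of 76 mm diameter, each leg's bounding box inset 14 mm from the nearest pair of top edges, running from the floor to the underside of the top.

B is a rectangular picture frame lying in the x–z plane (depth along y). The opening is 246 mm wide (x) by 662 mm tall (z), surrounded by a border 58 mm wide on all four sides. The frame is 29 mm deep and is made of two full-height vertical stiles with two horizontal rails fitted between them.

C is the wall frame of a small rectangular building: four walls, each 2370 mm tall and 99 mm thick, enclosing a footprint 4920 mm (x) by 4930 mm (y) outside-to-outside, with no floor or roof. The front and back walls (the −y and +y sides) span the full width; the two side walls fit between them.

The picture frame is on top of the table. The house frame is on the floor beside the table on its −x side.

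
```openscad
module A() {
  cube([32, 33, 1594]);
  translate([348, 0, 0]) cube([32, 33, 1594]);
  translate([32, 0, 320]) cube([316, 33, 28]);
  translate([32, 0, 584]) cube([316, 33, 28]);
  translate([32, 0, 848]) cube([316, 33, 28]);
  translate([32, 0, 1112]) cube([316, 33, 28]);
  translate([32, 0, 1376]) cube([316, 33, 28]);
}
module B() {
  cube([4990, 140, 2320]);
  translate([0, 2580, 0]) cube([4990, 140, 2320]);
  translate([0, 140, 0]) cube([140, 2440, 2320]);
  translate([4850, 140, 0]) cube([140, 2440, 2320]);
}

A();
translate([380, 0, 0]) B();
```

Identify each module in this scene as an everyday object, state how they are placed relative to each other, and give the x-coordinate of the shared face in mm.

A is a ladder. B is a house frame. The house frame is against the ladder's +x side, with their −y faces flush. The x-coordinate of the shared face is 380 mm.

The ladder's +x face and the house frame's −x face are both at x = 380 mm.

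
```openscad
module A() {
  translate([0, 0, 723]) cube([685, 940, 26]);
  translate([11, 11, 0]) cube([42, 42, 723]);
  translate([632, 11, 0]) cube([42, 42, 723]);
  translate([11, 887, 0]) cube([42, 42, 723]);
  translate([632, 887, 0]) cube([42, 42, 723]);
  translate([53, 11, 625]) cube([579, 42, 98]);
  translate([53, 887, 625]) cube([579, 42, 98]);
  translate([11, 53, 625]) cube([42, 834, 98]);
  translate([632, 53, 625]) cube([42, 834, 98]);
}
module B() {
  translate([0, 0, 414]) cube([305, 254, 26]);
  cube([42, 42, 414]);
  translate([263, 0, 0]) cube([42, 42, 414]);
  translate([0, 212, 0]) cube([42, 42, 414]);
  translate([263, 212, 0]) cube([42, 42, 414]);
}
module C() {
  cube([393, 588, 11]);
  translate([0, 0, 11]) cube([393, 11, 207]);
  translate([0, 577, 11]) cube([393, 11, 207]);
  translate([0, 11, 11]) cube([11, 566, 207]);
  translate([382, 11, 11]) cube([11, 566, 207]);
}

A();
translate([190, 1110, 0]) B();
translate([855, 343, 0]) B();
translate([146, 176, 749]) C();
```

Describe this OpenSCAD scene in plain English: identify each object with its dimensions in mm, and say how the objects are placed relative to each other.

A is a rectangular dining table. The top is 685×940×26 mm with its upper surface at z = 749 mm. It stands on four 42×42 mm square legs, each inset 11 mm from the nearest pair of top edges, running from the floor to the underside of the top. Four apron rails, 42 mm thick and 98 mm tall, run between adjacent legs with their top edges flush with the underside of the top and their outer faces flush with the legs' outer faces.

B is a four-legged stool. The seat is a 305×254×26 mm slab whose top surface is at z = 440 mm; four square legs, each 42×42 mm in cross-section, run from the floor (z = 0) to the underside of the seat, each flush with a corner of the seat.

C is an open storage box with external size 393×588×218 mm and wall thickness 11 mm (the base is also 11 mm thick). The base covers the whole footprint; the four walls stand on the base, with the y-facing walls full-width and the x-facing walls fitting between their inner faces.

Two stools sit around the table at the +y, +x sides. The open box is on top of the table, centred.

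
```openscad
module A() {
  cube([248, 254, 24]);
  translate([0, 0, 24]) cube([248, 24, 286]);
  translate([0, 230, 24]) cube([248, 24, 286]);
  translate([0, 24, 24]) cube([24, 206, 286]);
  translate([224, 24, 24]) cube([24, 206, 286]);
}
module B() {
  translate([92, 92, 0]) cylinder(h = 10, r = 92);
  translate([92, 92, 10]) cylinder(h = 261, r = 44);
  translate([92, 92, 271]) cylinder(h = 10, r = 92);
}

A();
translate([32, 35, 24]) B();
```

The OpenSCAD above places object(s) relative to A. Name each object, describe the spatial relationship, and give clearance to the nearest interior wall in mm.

A is an open box. B is a spool. The spool sits inside the open box, centred. The clearance to the nearest interior wall is 8 mm.

Clearances: x = 8, y = 11; minimum 8 mm.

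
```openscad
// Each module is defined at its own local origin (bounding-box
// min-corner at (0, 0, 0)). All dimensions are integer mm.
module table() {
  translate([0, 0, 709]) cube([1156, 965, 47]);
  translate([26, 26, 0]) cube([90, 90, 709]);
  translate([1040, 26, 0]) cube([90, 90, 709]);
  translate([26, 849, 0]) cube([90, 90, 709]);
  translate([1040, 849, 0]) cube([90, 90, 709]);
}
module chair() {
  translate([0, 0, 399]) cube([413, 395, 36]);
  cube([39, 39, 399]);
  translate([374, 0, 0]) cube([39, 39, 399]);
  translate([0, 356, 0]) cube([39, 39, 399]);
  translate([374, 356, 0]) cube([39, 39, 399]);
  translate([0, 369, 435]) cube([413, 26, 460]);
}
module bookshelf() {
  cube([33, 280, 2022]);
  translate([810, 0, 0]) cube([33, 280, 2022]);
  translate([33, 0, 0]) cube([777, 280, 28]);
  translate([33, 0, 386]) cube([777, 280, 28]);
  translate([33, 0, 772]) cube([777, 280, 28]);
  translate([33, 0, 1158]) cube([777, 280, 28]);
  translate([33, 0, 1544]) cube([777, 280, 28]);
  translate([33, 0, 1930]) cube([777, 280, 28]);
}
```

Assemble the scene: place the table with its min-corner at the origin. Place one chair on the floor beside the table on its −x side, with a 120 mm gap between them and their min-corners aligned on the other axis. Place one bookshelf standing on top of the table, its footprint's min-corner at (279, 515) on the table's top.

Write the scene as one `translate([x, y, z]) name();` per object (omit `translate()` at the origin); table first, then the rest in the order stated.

table();
translate([-533, 0, 0]) chair();
translate([279, 515, 756]) bookshelf();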